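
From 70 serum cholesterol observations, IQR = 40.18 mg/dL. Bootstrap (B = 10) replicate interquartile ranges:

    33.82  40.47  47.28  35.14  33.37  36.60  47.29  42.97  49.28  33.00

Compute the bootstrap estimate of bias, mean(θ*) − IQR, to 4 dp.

mean(θ*) = (33.82 + 40.47 + 47.28 + 35.14 + 33.37 + 36.60 + 47.29 + 42.97 + 49.28 + 33.00) / 10 = 39.92200
bias = 39.92200 − 40.18

bias = −0.2580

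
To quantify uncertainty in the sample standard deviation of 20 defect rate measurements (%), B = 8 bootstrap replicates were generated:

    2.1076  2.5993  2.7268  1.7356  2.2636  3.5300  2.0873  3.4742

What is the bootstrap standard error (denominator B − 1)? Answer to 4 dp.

Bootstrap SE is the standard deviation of the 8 replicate standard deviations.
Mean of replicates: (2.1076 + 2.5993 + 2.7268 + 1.7356 + 2.2636 + 3.5300 + 2.0873 + 3.4742) / 8 = 20.52440 / 8 = 2.56555
Sum of squared deviations: (−0.45795)² + (+0.03375)² + (+0.16125)² + (−0.82995)² + (−0.30195)² + (+0.96445)² + (−0.47825)² + (+0.90865)² = 3.00138
Variance = 3.00138 / 7 = 0.42877
SE* = √0.42877

SE* = 0.6548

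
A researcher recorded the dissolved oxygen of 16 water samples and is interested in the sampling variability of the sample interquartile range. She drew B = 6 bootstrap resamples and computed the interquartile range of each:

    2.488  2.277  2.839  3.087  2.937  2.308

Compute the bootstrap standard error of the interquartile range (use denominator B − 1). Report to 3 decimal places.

Bootstrap SE is the standard deviation of the 6 replicate interquartile ranges.
Mean of replicates: (2.488 + 2.277 + 2.839 + 3.087 + 2.937 + 2.308) / 6 = 15.9360 / 6 = 2.6560
Sum of squared deviations: (−0.1680)² + (−0.3790)² + (+0.1830)² + (+0.4310)² + (+0.2810)² + (−0.3480)² = 0.5912
Variance = 0.5912 / 5 = 0.1182
SE* = √0.1182

SE* = 0.344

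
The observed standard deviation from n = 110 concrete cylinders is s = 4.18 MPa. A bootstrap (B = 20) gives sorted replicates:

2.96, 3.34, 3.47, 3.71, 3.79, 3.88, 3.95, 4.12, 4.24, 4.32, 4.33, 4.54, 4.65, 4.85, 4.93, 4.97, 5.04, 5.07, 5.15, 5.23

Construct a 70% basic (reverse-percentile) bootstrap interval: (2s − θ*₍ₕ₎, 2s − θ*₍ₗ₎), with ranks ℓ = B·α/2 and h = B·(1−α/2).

Percentile endpoints at ranks 3 and 17: θ*₍3₎ = 3.47, θ*₍17₎ = 5.04.
Basic interval reflects these around s:
  lower = 2 × 4.18 − 5.04 = 3.32
  upper = 2 × 4.18 − 3.47 = 4.89

(3.32, 4.89)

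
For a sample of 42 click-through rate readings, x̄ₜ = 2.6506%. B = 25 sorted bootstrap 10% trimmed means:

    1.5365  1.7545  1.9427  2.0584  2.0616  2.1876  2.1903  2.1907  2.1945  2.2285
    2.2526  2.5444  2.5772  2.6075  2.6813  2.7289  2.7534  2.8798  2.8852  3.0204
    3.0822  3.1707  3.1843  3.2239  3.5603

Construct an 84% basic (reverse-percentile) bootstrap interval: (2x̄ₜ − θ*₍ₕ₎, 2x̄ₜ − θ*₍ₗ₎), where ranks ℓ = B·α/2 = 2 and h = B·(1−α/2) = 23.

Percentile endpoints at ranks 2 and 23: θ*₍2₎ = 1.7545, θ*₍23₎ = 3.1843.
Basic interval reflects these around x̄ₜ:
  lower = 2 × 2.6506 − 3.1843 = 2.1169
  upper = 2 × 2.6506 − 1.7545 = 3.5467

(2.1169, 3.5467)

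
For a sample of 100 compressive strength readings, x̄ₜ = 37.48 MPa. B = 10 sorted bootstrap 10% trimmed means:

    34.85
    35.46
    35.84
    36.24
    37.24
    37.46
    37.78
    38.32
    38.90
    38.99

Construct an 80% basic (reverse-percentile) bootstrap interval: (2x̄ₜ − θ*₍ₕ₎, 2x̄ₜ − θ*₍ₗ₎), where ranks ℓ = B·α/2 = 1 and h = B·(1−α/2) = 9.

(36.06, 40.11)

Percentile endpoints at ranks 1 and 9: θ*₍1₎ = 34.85, θ*₍9₎ = 38.90.
Basic interval reflects these around x̄ₜ:
  lower = 2 × 37.48 − 38.90 = 36.06
  upper = 2 × 37.48 − 34.85 = 40.11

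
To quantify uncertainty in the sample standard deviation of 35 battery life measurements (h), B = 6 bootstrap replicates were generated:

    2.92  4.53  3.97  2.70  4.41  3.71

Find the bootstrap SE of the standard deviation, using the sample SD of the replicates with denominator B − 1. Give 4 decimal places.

SE* = 0.7582

Bootstrap SE is the standard deviation of the 6 replicate standard deviations.
Mean of replicates: (2.92 + 4.53 + 3.97 + 2.70 + 4.41 + 3.71) / 6 = 22.24000 / 6 = 3.70667
Sum of squared deviations: (−0.78667)² + (+0.82333)² + (+0.26333)² + (−1.00667)² + (+0.70333)² + (+0.00333)² = 2.87413
Variance = 2.87413 / 5 = 0.57483
SE* = √0.57483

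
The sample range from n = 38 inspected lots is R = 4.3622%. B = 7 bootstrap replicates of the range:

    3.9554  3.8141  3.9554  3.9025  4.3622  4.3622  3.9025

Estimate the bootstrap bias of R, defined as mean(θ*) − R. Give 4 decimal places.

bias = −0.3259

mean(θ*) = (3.9554 + 3.8141 + 3.9554 + 3.9025 + 4.3622 + 4.3622 + 3.9025) / 7 = 4.03633
bias = 4.03633 − 4.3622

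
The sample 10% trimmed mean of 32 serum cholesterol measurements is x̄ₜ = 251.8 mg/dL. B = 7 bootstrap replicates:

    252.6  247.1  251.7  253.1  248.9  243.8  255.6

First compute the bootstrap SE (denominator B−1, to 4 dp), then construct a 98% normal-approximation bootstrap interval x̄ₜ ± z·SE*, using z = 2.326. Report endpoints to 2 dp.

Mean of replicates = 250.4000; sum of squared deviations = 97.5600; SE* = √(97.5600/6) = 4.0324
Margin = 2.326 × 4.0324 = 9.379
Interval: 251.8 ± 9.379

(242.42, 261.18)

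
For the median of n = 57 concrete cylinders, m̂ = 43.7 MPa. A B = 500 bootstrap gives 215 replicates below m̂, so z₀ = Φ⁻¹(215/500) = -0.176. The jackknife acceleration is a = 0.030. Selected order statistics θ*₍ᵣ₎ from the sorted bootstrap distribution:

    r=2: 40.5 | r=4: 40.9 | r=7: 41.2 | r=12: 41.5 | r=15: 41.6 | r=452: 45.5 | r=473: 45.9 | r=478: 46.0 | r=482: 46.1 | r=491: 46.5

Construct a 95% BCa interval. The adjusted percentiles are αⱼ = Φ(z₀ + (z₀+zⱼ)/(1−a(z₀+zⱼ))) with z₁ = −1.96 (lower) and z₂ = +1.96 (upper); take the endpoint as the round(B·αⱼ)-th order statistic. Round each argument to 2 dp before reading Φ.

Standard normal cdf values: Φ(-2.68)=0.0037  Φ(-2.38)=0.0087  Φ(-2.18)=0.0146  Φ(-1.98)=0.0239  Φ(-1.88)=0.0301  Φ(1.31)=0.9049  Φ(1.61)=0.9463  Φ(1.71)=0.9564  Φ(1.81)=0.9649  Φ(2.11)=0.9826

Lower: z₀ + z₁ = -0.176 + (-1.960) = -2.136; 1 − a(z₀+z₁) = 1 − (0.030)(-2.136) = 1.0641; argument = -0.176 + (-2.136)/1.0641 = -2.1834 → -2.18.
α₁ = Φ(-2.18) = 0.0146; rank = round(500 × 0.0146) = 7; θ*₍7₎ = 41.2.
Upper: z₀ + z₂ = 1.784; 1 − a(z₀+z₂) = 0.9465; argument = 1.7089 → 1.71; α₂ = 0.9564; rank = 478; θ*₍478₎ = 46.0.

(41.2, 46.0)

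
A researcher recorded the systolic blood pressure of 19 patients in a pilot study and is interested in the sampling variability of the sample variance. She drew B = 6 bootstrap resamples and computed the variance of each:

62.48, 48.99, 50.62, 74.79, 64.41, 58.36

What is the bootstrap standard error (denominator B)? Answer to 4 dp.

Bootstrap SE is the standard deviation of the 6 replicate variances.
Mean of replicates: (62.48 + 48.99 + 50.62 + 74.79 + 64.41 + 58.36) / 6 = 359.65000 / 6 = 59.94167
Sum of squared deviations: (+2.53833)² + (−10.95167)² + (−9.32167)² + (+14.84833)² + (+4.46833)² + (−1.58167)² = 456.21628
Variance = 456.21628 / 6 = 76.03605
SE* = √76.03605

SE* = 8.7199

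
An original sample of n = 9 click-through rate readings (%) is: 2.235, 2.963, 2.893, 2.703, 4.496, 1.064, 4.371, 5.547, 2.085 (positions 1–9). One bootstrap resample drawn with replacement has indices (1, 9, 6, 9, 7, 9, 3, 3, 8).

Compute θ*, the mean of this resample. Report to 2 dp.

θ* = 2.81

Resample values: 2.235, 2.085, 1.064, 2.085, 4.371, 2.085, 2.893, 2.893, 5.547.
Mean = (2.235 + 2.085 + 1.064 + 2.085 + 4.371 + 2.085 + 2.893 + 2.893 + 5.547) / 9 = 25.2580 / 9 = 2.81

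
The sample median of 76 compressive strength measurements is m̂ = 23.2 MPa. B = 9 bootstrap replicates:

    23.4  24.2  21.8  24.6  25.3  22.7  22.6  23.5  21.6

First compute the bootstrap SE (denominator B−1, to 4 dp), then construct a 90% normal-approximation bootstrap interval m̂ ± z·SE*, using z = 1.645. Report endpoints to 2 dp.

Mean of replicates = 23.3000; sum of squared deviations = 12.5400; SE* = √(12.5400/8) = 1.2520
Margin = 1.645 × 1.2520 = 2.060
Interval: 23.2 ± 2.060

(21.14, 25.26)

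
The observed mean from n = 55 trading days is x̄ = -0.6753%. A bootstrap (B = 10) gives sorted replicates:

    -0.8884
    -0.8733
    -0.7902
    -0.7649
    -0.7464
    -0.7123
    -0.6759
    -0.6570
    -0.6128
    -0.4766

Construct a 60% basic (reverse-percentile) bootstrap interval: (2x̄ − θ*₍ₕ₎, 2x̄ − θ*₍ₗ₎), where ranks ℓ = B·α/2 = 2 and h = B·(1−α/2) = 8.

Percentile endpoints at ranks 2 and 8: θ*₍2₎ = -0.8733, θ*₍8₎ = -0.6570.
Basic interval reflects these around x̄:
  lower = 2 × -0.6753 − -0.6570 = -0.6936
  upper = 2 × -0.6753 − -0.8733 = -0.4773

(-0.6936, -0.4773)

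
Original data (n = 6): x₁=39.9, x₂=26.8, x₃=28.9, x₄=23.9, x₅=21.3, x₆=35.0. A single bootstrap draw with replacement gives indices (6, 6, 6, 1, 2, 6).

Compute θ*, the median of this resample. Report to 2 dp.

Resample values: 35.0, 35.0, 35.0, 39.9, 26.8, 35.0.
Sorted: 26.8, 35.0, 35.0, 35.0, 35.0, 39.9
Median = average of the two middle values = 35.00

θ* = 35.00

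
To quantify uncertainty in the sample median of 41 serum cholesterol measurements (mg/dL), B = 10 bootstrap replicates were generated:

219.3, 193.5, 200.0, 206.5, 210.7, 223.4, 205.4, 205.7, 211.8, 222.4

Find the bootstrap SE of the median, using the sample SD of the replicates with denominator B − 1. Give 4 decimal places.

Bootstrap SE is the standard deviation of the 10 replicate medians.
Mean of replicates: (219.3 + 193.5 + 200.0 + 206.5 + 210.7 + 223.4 + 205.4 + 205.7 + 211.8 + 222.4) / 10 = 2098.70000 / 10 = 209.87000
Sum of squared deviations: (+9.43000)² + (−16.37000)² + (−9.87000)² + (−3.37000)² + (+0.83000)² + (+13.53000)² + (−4.47000)² + (−4.17000)² + (+1.93000)² + (+12.53000)² = 847.52100
Variance = 847.52100 / 9 = 94.16900
SE* = √94.16900

SE* = 9.7041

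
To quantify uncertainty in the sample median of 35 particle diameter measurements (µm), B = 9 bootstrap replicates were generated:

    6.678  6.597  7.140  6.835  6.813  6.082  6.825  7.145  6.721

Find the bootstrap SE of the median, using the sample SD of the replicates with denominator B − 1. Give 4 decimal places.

Bootstrap SE is the standard deviation of the 9 replicate medians.
Mean of replicates: (6.678 + 6.597 + 7.140 + 6.835 + 6.813 + 6.082 + 6.825 + 7.145 + 6.721) / 9 = 60.83600 / 9 = 6.75956
Sum of squared deviations: (−0.08156)² + (−0.16256)² + (+0.38044)² + (+0.07544)² + (+0.05344)² + (−0.67756)² + (+0.06544)² + (+0.38544)² + (−0.03856)² = 0.79978
Variance = 0.79978 / 8 = 0.09997
SE* = √0.09997

SE* = 0.3162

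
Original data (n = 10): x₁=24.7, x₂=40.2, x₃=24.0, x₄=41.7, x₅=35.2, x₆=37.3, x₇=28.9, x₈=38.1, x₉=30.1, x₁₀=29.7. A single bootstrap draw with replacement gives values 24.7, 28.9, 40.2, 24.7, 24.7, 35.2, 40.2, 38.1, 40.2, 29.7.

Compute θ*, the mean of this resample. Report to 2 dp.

θ* = 32.66

Mean = (24.7 + 28.9 + 40.2 + 24.7 + 24.7 + 35.2 + 40.2 + 38.1 + 40.2 + 29.7) / 10 = 326.60 / 10 = 32.66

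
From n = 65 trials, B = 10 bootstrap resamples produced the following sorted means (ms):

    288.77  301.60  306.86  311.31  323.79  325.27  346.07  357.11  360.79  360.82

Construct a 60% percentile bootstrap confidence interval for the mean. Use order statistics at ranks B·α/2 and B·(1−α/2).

(301.60, 357.11)

α = 0.40; lower rank = 10 × 0.200 = 2; upper rank = 10 × 0.800 = 8.
The 2nd smallest replicate is 301.60; the 8th is 357.11.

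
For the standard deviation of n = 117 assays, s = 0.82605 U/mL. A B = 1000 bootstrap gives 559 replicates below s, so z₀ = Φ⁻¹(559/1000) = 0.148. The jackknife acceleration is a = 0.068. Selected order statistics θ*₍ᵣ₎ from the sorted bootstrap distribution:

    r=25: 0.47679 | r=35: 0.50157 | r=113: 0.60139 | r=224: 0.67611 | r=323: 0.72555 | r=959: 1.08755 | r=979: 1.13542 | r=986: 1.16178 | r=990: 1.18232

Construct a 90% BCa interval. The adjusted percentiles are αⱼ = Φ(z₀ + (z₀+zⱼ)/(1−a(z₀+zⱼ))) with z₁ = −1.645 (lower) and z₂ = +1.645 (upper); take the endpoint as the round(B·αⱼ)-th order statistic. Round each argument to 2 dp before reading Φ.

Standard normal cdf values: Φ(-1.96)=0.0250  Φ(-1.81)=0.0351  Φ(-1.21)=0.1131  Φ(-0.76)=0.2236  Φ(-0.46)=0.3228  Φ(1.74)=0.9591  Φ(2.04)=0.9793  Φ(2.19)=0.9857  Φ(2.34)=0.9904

(0.60139, 1.16178)

Lower: z₀ + z₁ = 0.148 + (-1.645) = -1.497; 1 − a(z₀+z₁) = 1 − (0.068)(-1.497) = 1.1018; argument = 0.148 + (-1.497)/1.1018 = -1.2107 → -1.21.
α₁ = Φ(-1.21) = 0.1131; rank = round(1000 × 0.1131) = 113; θ*₍113₎ = 0.60139.
Upper: z₀ + z₂ = 1.793; 1 − a(z₀+z₂) = 0.8781; argument = 2.1900 → 2.19; α₂ = 0.9857; rank = 986; θ*₍986₎ = 1.16178.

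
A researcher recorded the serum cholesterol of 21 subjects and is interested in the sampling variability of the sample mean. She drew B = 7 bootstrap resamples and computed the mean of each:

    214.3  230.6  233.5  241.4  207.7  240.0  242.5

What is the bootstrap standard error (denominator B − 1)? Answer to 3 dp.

SE* = 13.800

Bootstrap SE is the standard deviation of the 7 replicate means.
Mean of replicates: (214.3 + 230.6 + 233.5 + 241.4 + 207.7 + 240.0 + 242.5) / 7 = 1610.0000 / 7 = 230.0000
Sum of squared deviations: (−15.7000)² + (+0.6000)² + (+3.5000)² + (+11.4000)² + (−22.3000)² + (+10.0000)² + (+12.5000)² = 1142.6000
Variance = 1142.6000 / 6 = 190.4333
SE* = √190.4333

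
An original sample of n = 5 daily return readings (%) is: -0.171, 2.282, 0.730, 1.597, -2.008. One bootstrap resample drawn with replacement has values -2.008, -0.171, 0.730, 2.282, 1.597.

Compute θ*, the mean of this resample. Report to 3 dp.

θ* = 0.486

Mean = ((-2.008) + (-0.171) + 0.730 + 2.282 + 1.597) / 5 = 2.4300 / 5 = 0.486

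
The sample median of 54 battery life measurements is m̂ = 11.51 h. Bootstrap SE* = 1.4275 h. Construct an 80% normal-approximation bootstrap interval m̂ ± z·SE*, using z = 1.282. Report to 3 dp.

(9.680, 13.340)

Margin = 1.282 × 1.4275 = 1.8301
Interval: 11.51 ± 1.8301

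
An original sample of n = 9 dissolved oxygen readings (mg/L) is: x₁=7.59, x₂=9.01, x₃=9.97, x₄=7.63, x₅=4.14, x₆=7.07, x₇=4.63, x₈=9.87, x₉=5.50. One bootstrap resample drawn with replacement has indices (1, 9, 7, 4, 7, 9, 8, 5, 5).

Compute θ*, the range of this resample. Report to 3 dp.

Resample values: 7.59, 5.50, 4.63, 7.63, 4.63, 5.50, 9.87, 4.14, 4.14.
Range = 9.87 − 4.14 = 5.730

θ* = 5.730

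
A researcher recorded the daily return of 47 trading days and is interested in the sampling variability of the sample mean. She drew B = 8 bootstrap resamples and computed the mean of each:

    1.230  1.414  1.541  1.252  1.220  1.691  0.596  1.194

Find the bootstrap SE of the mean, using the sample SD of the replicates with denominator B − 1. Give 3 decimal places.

Bootstrap SE is the standard deviation of the 8 replicate means.
Mean of replicates: (1.230 + 1.414 + 1.541 + 1.252 + 1.220 + 1.691 + 0.596 + 1.194) / 8 = 10.1380 / 8 = 1.2672
Sum of squared deviations: (−0.0373)² + (+0.1467)² + (+0.2737)² + (−0.0152)² + (−0.0473)² + (+0.4238)² + (−0.6713)² + (−0.0733)² = 0.7358
Variance = 0.7358 / 7 = 0.1051
SE* = √0.1051

SE* = 0.324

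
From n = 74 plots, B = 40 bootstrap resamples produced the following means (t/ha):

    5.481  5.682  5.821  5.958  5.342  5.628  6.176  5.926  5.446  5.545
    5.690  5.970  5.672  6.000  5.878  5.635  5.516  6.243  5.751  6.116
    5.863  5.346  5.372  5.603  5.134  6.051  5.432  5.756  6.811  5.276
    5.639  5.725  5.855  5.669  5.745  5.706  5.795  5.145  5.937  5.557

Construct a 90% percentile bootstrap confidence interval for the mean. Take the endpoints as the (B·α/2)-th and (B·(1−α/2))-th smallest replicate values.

Sorted replicates: 5.134, 5.145, 5.276, 5.342, 5.346, 5.372, 5.432, 5.446, 5.481, 5.516, 5.545, 5.557, 5.603, 5.628, 5.635, 5.639, 5.669, 5.672, 5.682, 5.690, 5.706, 5.725, 5.745, 5.751, 5.756, 5.795, 5.821, 5.855, 5.863, 5.878, 5.926, 5.937, 5.958, 5.970, 6.000, 6.051, 6.116, 6.176, 6.243, 6.811
α = 0.10; lower rank = 40 × 0.050 = 2; upper rank = 40 × 0.950 = 38.
The 2nd smallest replicate is 5.145; the 38th is 6.176.

(5.145, 6.176)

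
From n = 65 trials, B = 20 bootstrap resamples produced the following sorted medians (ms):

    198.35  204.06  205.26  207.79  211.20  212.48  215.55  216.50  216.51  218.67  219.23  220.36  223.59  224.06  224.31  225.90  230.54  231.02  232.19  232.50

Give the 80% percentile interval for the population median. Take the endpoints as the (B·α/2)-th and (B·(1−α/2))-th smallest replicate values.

(204.06, 231.02)

α = 0.20; lower rank = 20 × 0.100 = 2; upper rank = 20 × 0.900 = 18.
The 2nd smallest replicate is 204.06; the 18th is 231.02.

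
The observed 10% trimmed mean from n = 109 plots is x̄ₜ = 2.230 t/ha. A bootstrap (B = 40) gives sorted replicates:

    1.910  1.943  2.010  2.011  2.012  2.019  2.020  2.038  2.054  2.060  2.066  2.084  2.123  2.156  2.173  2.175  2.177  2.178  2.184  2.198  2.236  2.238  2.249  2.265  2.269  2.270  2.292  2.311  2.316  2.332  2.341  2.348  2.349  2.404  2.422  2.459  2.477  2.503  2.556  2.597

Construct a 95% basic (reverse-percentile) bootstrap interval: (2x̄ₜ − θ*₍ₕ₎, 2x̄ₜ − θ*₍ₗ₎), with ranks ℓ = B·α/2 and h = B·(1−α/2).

Percentile endpoints at ranks 1 and 39: θ*₍1₎ = 1.910, θ*₍39₎ = 2.556.
Basic interval reflects these around x̄ₜ:
  lower = 2 × 2.230 − 2.556 = 1.904
  upper = 2 × 2.230 − 1.910 = 2.550

(1.904, 2.550)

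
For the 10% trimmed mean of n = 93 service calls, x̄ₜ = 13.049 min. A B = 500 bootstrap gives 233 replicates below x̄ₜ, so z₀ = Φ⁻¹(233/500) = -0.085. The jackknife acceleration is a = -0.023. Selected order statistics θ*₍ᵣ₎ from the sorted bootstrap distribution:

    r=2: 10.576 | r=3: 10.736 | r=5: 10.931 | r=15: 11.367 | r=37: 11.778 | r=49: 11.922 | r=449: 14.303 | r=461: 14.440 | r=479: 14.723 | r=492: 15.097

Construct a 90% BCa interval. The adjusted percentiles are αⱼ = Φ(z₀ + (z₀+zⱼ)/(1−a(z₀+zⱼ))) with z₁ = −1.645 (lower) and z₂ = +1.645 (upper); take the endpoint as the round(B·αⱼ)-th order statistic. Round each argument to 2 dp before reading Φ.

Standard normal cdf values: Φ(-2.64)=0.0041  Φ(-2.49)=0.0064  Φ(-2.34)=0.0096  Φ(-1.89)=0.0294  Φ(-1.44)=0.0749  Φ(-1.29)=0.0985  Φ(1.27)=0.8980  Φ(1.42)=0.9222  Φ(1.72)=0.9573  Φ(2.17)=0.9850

(11.367, 14.440)

Lower: z₀ + z₁ = -0.085 + (-1.645) = -1.730; 1 − a(z₀+z₁) = 1 − (-0.023)(-1.730) = 0.9602; argument = -0.085 + (-1.730)/0.9602 = -1.8867 → -1.89.
α₁ = Φ(-1.89) = 0.0294; rank = round(500 × 0.0294) = 15; θ*₍15₎ = 11.367.
Upper: z₀ + z₂ = 1.560; 1 − a(z₀+z₂) = 1.0359; argument = 1.4210 → 1.42; α₂ = 0.9222; rank = 461; θ*₍461₎ = 14.440.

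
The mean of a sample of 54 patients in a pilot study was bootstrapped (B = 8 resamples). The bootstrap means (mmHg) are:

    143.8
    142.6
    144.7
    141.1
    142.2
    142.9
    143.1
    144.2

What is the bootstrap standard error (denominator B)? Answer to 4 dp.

Bootstrap SE is the standard deviation of the 8 replicate means.
Mean of replicates: (143.8 + 142.6 + 144.7 + 141.1 + 142.2 + 142.9 + 143.1 + 144.2) / 8 = 1144.60000 / 8 = 143.07500
Sum of squared deviations: (+0.72500)² + (−0.47500)² + (+1.62500)² + (−1.97500)² + (−0.87500)² + (−0.17500)² + (+0.02500)² + (+1.12500)² = 9.35500
Variance = 9.35500 / 8 = 1.16937
SE* = √1.16937

SE* = 1.0814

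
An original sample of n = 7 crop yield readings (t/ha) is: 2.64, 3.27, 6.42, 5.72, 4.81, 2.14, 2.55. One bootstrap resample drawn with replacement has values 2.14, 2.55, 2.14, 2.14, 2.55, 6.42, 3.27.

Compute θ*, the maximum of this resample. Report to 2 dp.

Maximum = 6.42

θ* = 6.42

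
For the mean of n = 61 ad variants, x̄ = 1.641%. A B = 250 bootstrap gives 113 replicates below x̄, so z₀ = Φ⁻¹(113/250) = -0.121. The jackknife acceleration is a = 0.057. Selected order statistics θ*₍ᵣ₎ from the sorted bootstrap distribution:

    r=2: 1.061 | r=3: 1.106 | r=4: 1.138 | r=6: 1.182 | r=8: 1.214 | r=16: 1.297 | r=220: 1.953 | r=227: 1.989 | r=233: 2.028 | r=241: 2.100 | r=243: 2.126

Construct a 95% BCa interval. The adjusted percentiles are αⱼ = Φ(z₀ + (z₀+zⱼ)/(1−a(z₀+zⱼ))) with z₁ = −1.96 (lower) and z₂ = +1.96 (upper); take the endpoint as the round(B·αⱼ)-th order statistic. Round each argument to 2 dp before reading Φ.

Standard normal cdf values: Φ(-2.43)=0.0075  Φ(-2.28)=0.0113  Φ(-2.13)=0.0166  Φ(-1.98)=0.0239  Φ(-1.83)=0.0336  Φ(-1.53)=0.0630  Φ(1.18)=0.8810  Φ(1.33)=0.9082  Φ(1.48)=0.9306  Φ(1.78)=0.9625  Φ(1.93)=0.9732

Lower: z₀ + z₁ = -0.121 + (-1.960) = -2.081; 1 − a(z₀+z₁) = 1 − (0.057)(-2.081) = 1.1186; argument = -0.121 + (-2.081)/1.1186 = -1.9813 → -1.98.
α₁ = Φ(-1.98) = 0.0239; rank = round(250 × 0.0239) = 6; θ*₍6₎ = 1.182.
Upper: z₀ + z₂ = 1.839; 1 − a(z₀+z₂) = 0.8952; argument = 1.9333 → 1.93; α₂ = 0.9732; rank = 243; θ*₍243₎ = 2.126.

(1.182, 2.126)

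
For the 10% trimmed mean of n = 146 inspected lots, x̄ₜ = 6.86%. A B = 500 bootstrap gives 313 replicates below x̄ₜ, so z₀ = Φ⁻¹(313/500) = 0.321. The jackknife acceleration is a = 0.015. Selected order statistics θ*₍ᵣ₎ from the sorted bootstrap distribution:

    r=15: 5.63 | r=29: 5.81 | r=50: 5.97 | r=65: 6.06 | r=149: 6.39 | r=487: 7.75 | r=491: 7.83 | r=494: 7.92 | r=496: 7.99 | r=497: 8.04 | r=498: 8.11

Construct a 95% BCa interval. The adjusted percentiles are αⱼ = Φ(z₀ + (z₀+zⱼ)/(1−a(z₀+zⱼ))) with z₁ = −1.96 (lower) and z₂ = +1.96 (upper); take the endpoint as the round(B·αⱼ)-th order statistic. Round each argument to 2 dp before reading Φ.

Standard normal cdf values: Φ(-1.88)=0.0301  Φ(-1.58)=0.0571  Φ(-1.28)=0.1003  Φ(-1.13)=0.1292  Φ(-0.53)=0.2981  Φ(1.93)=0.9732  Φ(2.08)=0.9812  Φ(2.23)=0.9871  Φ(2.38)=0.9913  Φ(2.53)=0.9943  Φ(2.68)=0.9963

Lower: z₀ + z₁ = 0.321 + (-1.960) = -1.639; 1 − a(z₀+z₁) = 1 − (0.015)(-1.639) = 1.0246; argument = 0.321 + (-1.639)/1.0246 = -1.2787 → -1.28.
α₁ = Φ(-1.28) = 0.1003; rank = round(500 × 0.1003) = 50; θ*₍50₎ = 5.97.
Upper: z₀ + z₂ = 2.281; 1 − a(z₀+z₂) = 0.9658; argument = 2.6828 → 2.68; α₂ = 0.9963; rank = 498; θ*₍498₎ = 8.11.

(5.97, 8.11)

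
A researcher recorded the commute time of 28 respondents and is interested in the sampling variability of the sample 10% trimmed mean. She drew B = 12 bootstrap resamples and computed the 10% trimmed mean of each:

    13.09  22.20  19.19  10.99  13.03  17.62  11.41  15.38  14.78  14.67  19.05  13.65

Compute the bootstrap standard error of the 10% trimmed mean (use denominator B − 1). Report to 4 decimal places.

SE* = 3.4265

Bootstrap SE is the standard deviation of the 12 replicate 10% trimmed means.
Mean of replicates: (13.09 + 22.20 + 19.19 + 10.99 + 13.03 + 17.62 + 11.41 + 15.38 + 14.78 + 14.67 + 19.05 + 13.65) / 12 = 185.06000 / 12 = 15.42167
Sum of squared deviations: (−2.33167)² + (+6.77833)² + (+3.76833)² + (−4.43167)² + (−2.39167)² + (+2.19833)² + (−4.01167)² + (−0.04167)² + (−0.64167)² + (−0.75167)² + (+3.62833)² + (−1.77167)² = 129.15077
Variance = 129.15077 / 11 = 11.74098
SE* = √11.74098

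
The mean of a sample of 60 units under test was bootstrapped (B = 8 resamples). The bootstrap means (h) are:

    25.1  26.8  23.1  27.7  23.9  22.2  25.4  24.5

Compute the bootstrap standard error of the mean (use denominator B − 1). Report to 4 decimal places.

SE* = 1.8283

Bootstrap SE is the standard deviation of the 8 replicate means.
Mean of replicates: (25.1 + 26.8 + 23.1 + 27.7 + 23.9 + 22.2 + 25.4 + 24.5) / 8 = 198.70000 / 8 = 24.83750
Sum of squared deviations: (+0.26250)² + (+1.96250)² + (−1.73750)² + (+2.86250)² + (−0.93750)² + (−2.63750)² + (+0.56250)² + (−0.33750)² = 23.39875
Variance = 23.39875 / 7 = 3.34268
SE* = √3.34268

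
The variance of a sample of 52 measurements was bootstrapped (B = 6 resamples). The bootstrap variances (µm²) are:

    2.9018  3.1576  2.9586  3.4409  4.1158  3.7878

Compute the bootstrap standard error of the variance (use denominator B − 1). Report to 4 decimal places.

Bootstrap SE is the standard deviation of the 6 replicate variances.
Mean of replicates: (2.9018 + 3.1576 + 2.9586 + 3.4409 + 4.1158 + 3.7878) / 6 = 20.36250 / 6 = 3.39375
Sum of squared deviations: (−0.49195)² + (−0.23615)² + (−0.43515)² + (+0.04715)² + (+0.72205)² + (+0.39405)² = 1.16599
Variance = 1.16599 / 5 = 0.23320
SE* = √0.23320

SE* = 0.4829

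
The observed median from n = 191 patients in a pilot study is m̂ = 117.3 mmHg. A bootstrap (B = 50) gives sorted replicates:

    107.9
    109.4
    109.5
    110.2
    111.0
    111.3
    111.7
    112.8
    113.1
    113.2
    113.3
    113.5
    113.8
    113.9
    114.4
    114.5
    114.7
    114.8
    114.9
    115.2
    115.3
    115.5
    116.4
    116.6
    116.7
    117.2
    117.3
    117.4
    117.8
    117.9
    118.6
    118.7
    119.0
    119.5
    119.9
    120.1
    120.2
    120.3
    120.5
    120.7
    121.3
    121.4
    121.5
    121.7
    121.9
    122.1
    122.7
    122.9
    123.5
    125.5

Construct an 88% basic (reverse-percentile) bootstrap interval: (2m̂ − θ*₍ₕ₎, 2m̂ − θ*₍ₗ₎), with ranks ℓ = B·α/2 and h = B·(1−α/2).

(111.9, 125.1)

Percentile endpoints at ranks 3 and 47: θ*₍3₎ = 109.5, θ*₍47₎ = 122.7.
Basic interval reflects these around m̂:
  lower = 2 × 117.3 − 122.7 = 111.9
  upper = 2 × 117.3 − 109.5 = 125.1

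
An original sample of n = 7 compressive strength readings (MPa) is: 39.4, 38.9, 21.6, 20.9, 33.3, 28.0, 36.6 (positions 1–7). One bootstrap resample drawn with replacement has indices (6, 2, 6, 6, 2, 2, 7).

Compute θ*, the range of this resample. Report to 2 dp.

Resample values: 28.0, 38.9, 28.0, 28.0, 38.9, 38.9, 36.6.
Range = 38.9 − 28.0 = 10.90

θ* = 10.90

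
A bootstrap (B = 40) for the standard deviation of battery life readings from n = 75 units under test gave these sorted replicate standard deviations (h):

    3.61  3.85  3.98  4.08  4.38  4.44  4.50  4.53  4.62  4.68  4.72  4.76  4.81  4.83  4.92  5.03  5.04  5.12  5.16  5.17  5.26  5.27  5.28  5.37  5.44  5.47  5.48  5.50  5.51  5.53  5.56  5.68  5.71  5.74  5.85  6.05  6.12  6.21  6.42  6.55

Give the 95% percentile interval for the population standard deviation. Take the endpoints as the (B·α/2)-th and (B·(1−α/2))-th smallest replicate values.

α = 0.05; lower rank = 40 × 0.025 = 1; upper rank = 40 × 0.975 = 39.
The 1st smallest replicate is 3.61; the 39th is 6.42.

(3.61, 6.42)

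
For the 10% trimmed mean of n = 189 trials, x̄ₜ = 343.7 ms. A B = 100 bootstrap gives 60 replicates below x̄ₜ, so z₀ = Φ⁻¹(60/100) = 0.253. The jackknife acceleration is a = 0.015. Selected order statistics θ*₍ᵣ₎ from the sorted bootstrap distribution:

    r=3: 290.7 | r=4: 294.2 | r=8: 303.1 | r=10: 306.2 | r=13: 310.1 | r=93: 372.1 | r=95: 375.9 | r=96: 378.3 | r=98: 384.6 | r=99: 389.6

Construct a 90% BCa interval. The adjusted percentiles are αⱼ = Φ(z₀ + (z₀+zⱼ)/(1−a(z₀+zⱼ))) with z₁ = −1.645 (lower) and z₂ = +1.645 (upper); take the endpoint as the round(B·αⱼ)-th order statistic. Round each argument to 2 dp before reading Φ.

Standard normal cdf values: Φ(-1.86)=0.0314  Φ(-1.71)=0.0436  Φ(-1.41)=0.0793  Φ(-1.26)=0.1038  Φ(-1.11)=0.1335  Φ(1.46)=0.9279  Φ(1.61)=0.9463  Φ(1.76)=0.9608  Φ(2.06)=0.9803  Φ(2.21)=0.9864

(310.1, 389.6)

Lower: z₀ + z₁ = 0.253 + (-1.645) = -1.392; 1 − a(z₀+z₁) = 1 − (0.015)(-1.392) = 1.0209; argument = 0.253 + (-1.392)/1.0209 = -1.1105 → -1.11.
α₁ = Φ(-1.11) = 0.1335; rank = round(100 × 0.1335) = 13; θ*₍13₎ = 310.1.
Upper: z₀ + z₂ = 1.898; 1 − a(z₀+z₂) = 0.9715; argument = 2.2066 → 2.21; α₂ = 0.9864; rank = 99; θ*₍99₎ = 389.6.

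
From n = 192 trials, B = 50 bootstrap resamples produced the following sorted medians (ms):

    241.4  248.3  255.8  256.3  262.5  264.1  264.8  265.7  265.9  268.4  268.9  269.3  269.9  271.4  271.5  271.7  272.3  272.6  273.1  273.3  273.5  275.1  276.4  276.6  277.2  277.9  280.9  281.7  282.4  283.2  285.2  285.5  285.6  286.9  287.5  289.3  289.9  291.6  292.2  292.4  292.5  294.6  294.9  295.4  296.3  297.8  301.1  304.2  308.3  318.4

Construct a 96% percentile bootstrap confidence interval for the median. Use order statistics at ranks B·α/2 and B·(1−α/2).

α = 0.04; lower rank = 50 × 0.020 = 1; upper rank = 50 × 0.980 = 49.
The 1st smallest replicate is 241.4; the 49th is 308.3.

(241.4, 308.3)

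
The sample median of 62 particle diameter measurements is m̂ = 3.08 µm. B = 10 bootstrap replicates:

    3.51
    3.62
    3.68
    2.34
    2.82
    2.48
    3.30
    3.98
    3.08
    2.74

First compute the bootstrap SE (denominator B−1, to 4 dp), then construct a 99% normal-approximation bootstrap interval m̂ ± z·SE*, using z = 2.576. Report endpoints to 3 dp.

(1.661, 4.499)

Mean of replicates = 3.1550; sum of squared deviations = 2.7295; SE* = √(2.7295/9) = 0.5507
Margin = 2.576 × 0.5507 = 1.4186
Interval: 3.08 ± 1.4186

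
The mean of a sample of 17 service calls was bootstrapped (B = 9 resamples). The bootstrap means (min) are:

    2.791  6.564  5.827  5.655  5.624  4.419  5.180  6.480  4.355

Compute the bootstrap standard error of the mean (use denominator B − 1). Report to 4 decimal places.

Bootstrap SE is the standard deviation of the 9 replicate means.
Mean of replicates: (2.791 + 6.564 + 5.827 + 5.655 + 5.624 + 4.419 + 5.180 + 6.480 + 4.355) / 9 = 46.89500 / 9 = 5.21056
Sum of squared deviations: (−2.41956)² + (+1.35344)² + (+0.61644)² + (+0.44444)² + (+0.41344)² + (−0.79156)² + (−0.03056)² + (+1.26944)² + (−0.85556)² = 11.40549
Variance = 11.40549 / 8 = 1.42569
SE* = √1.42569

SE* = 1.1940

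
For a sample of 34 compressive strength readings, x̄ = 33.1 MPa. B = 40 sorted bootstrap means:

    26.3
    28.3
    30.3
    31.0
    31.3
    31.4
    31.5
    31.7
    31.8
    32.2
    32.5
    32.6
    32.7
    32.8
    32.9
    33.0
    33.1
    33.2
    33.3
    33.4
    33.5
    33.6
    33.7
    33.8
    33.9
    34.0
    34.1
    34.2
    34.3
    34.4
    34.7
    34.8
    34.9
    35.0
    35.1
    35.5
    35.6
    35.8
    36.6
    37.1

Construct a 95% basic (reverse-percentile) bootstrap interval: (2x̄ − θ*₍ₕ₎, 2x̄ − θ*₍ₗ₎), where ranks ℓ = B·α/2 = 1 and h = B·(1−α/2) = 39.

Percentile endpoints at ranks 1 and 39: θ*₍1₎ = 26.3, θ*₍39₎ = 36.6.
Basic interval reflects these around x̄:
  lower = 2 × 33.1 − 36.6 = 29.6
  upper = 2 × 33.1 − 26.3 = 39.9

(29.6, 39.9)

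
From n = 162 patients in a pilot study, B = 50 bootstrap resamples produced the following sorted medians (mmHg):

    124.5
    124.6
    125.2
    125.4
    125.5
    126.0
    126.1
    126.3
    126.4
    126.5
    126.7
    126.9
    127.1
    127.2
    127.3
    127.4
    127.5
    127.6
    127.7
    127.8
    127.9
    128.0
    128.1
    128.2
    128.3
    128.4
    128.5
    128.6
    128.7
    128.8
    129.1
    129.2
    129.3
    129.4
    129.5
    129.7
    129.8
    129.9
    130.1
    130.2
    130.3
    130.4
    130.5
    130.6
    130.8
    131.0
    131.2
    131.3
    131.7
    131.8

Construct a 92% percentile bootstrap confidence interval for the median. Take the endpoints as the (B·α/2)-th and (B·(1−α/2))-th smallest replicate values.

α = 0.08; lower rank = 50 × 0.040 = 2; upper rank = 50 × 0.960 = 48.
The 2nd smallest replicate is 124.6; the 48th is 131.3.

(124.6, 131.3)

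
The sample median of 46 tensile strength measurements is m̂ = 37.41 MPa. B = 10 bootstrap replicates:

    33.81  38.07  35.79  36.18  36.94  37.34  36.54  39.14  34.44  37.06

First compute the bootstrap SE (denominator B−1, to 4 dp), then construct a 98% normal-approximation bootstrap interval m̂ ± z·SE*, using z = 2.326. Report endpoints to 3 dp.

Mean of replicates = 36.5310; sum of squared deviations = 22.7255; SE* = √(22.7255/9) = 1.5890
Margin = 2.326 × 1.5890 = 3.6960
Interval: 37.41 ± 3.6960

(33.714, 41.106)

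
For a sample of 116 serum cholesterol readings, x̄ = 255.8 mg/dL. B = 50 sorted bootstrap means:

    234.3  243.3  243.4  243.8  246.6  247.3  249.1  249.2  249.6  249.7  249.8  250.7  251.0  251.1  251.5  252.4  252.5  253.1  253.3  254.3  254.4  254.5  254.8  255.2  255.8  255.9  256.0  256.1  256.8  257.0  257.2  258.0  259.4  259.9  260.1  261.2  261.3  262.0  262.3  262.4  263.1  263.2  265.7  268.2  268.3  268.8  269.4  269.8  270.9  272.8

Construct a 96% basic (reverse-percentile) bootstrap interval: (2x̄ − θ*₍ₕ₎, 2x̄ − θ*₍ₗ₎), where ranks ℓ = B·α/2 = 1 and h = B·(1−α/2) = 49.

Percentile endpoints at ranks 1 and 49: θ*₍1₎ = 234.3, θ*₍49₎ = 270.9.
Basic interval reflects these around x̄:
  lower = 2 × 255.8 − 270.9 = 240.7
  upper = 2 × 255.8 − 234.3 = 277.3

(240.7, 277.3)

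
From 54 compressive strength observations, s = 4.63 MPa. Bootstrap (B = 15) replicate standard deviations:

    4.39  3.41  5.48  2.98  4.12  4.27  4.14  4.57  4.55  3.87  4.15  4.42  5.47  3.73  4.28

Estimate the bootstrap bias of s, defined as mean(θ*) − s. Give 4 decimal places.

mean(θ*) = (4.39 + 3.41 + 5.48 + 2.98 + 4.12 + 4.27 + 4.14 + 4.57 + 4.55 + 3.87 + 4.15 + 4.42 + 5.47 + 3.73 + 4.28) / 15 = 4.25533
bias = 4.25533 − 4.63

bias = −0.3747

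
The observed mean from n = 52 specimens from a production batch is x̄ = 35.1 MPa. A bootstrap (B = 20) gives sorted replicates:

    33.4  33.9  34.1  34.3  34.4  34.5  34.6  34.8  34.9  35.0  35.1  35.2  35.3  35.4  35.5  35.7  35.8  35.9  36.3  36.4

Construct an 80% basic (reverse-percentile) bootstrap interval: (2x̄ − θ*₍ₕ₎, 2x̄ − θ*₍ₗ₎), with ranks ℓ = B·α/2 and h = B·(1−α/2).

(34.3, 36.3)

Percentile endpoints at ranks 2 and 18: θ*₍2₎ = 33.9, θ*₍18₎ = 35.9.
Basic interval reflects these around x̄:
  lower = 2 × 35.1 − 35.9 = 34.3
  upper = 2 × 35.1 − 33.9 = 36.3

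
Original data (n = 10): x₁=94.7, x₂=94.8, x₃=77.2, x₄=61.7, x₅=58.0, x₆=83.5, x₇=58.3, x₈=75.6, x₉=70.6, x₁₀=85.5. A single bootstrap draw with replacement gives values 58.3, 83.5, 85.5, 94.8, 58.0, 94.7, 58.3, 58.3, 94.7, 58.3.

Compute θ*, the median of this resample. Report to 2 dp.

θ* = 70.90

Sorted: 58.0, 58.3, 58.3, 58.3, 58.3, 83.5, 85.5, 94.7, 94.7, 94.8
Median = average of the two middle values = 70.90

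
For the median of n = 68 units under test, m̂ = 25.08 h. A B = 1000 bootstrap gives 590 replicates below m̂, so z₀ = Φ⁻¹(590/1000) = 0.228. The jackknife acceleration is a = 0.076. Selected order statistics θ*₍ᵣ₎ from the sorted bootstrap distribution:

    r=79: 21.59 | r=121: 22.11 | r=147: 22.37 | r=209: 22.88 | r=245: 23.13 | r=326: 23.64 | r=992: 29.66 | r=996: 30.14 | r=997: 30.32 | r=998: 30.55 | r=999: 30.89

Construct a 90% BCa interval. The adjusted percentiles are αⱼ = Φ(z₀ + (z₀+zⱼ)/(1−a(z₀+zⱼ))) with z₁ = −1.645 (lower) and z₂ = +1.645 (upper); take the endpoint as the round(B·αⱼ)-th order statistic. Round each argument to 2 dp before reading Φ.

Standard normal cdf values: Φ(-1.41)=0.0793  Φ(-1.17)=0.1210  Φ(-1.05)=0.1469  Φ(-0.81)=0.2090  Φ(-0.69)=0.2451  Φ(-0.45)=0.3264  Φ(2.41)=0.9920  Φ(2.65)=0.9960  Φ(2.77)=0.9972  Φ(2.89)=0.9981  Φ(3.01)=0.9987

(22.37, 29.66)

Lower: z₀ + z₁ = 0.228 + (-1.645) = -1.417; 1 − a(z₀+z₁) = 1 − (0.076)(-1.417) = 1.1077; argument = 0.228 + (-1.417)/1.1077 = -1.0512 → -1.05.
α₁ = Φ(-1.05) = 0.1469; rank = round(1000 × 0.1469) = 147; θ*₍147₎ = 22.37.
Upper: z₀ + z₂ = 1.873; 1 − a(z₀+z₂) = 0.8577; argument = 2.4119 → 2.41; α₂ = 0.9920; rank = 992; θ*₍992₎ = 29.66.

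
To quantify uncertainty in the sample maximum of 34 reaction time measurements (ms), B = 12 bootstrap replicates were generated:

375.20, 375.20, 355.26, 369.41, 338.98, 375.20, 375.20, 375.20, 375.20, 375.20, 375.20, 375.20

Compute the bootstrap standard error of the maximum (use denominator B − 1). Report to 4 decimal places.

Bootstrap SE is the standard deviation of the 12 replicate maximums.
Mean of replicates: (375.20 + 375.20 + 355.26 + 369.41 + 338.98 + 375.20 + 375.20 + 375.20 + 375.20 + 375.20 + 375.20 + 375.20) / 12 = 4440.45000 / 12 = 370.03750
Sum of squared deviations: (+5.16250)² + (+5.16250)² + (−14.77750)² + (−0.62750)² + (−31.05750)² + (+5.16250)² + (+5.16250)² + (+5.16250)² + (+5.16250)² + (+5.16250)² + (+5.16250)² + (+5.16250)² = 1423.19922
Variance = 1423.19922 / 11 = 129.38175
SE* = √129.38175

SE* = 11.3746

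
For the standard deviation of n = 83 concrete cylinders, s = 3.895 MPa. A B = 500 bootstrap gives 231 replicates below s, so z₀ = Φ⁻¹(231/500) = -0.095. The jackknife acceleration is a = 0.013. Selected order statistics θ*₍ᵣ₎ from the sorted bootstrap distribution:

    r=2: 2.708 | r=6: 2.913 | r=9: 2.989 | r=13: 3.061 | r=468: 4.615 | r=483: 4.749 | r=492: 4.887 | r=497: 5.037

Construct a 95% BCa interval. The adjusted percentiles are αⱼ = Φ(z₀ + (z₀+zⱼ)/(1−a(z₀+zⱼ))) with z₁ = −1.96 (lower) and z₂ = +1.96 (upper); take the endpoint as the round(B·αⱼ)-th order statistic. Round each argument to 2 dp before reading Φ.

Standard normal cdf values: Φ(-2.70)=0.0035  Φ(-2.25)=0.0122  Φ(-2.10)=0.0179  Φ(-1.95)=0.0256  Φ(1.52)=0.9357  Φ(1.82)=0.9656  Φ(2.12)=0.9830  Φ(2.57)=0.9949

Lower: z₀ + z₁ = -0.095 + (-1.960) = -2.055; 1 − a(z₀+z₁) = 1 − (0.013)(-2.055) = 1.0267; argument = -0.095 + (-2.055)/1.0267 = -2.0965 → -2.10.
α₁ = Φ(-2.10) = 0.0179; rank = round(500 × 0.0179) = 9; θ*₍9₎ = 2.989.
Upper: z₀ + z₂ = 1.865; 1 − a(z₀+z₂) = 0.9758; argument = 1.8163 → 1.82; α₂ = 0.9656; rank = 483; θ*₍483₎ = 4.749.

(2.989, 4.749)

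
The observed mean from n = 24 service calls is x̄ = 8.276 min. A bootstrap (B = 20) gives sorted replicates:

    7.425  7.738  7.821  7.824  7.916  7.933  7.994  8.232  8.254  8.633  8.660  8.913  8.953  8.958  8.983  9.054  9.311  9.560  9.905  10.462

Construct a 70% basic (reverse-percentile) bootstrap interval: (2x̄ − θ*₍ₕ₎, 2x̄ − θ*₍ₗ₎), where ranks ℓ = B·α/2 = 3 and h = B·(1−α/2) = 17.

(7.241, 8.731)

Percentile endpoints at ranks 3 and 17: θ*₍3₎ = 7.821, θ*₍17₎ = 9.311.
Basic interval reflects these around x̄:
  lower = 2 × 8.276 − 9.311 = 7.241
  upper = 2 × 8.276 − 7.821 = 8.731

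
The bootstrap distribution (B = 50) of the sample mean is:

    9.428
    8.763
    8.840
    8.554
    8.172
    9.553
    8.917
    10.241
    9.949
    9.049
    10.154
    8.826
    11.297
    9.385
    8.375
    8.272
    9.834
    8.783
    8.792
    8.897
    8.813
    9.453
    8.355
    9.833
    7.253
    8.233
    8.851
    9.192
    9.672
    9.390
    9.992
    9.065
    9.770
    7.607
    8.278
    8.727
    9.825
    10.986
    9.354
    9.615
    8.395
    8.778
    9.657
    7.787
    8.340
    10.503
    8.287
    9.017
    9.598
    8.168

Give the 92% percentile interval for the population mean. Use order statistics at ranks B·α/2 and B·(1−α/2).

Sorted replicates: 7.253, 7.607, 7.787, 8.168, 8.172, 8.233, 8.272, 8.278, 8.287, 8.340, 8.355, 8.375, 8.395, 8.554, 8.727, 8.763, 8.778, 8.783, 8.792, 8.813, 8.826, 8.840, 8.851, 8.897, 8.917, 9.017, 9.049, 9.065, 9.192, 9.354, 9.385, 9.390, 9.428, 9.453, 9.553, 9.598, 9.615, 9.657, 9.672, 9.770, 9.825, 9.833, 9.834, 9.949, 9.992, 10.154, 10.241, 10.503, 10.986, 11.297
α = 0.08; lower rank = 50 × 0.040 = 2; upper rank = 50 × 0.960 = 48.
The 2nd smallest replicate is 7.607; the 48th is 10.503.

(7.607, 10.503)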